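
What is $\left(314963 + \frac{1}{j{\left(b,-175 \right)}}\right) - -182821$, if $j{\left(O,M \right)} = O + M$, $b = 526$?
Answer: $\frac{174722185}{351} \approx 4.9778 \cdot 10^{5}$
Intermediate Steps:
$j{\left(O,M \right)} = M + O$
$\left(314963 + \frac{1}{j{\left(b,-175 \right)}}\right) - -182821 = \left(314963 + \frac{1}{-175 + 526}\right) - -182821 = \left(314963 + \frac{1}{351}\right) + 182821 = \frac{110552014}{351} + 182821 = \frac{174722185}{351}$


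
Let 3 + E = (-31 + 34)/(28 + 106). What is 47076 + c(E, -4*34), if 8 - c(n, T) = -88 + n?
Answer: 6321447/134 ≈ 47175.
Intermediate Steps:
E = -399/134 (E = -3 + (-31 + 34)/(28 + 106) = -3 + 3/134 = -399/134 ≈ -2.9776)
c(n, T) = 96 - n (c(n, T) = 8 - (-88 + n) = 8 + (88 - n) = 96 - n)
47076 + c(E, -4*34) = 47076 + (96 - 1*(-399/134)) = 47076 + (96 + 399/134) = 47076 + 13263/134 = 6321447/134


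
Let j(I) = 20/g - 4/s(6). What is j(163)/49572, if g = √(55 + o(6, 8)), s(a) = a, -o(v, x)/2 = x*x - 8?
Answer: -1/74358 - 5*I*√57/706401 ≈ -1.3448e-5 - 5.3439e-5*I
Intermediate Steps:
o(v, x) = 16 - 2*x² (o(v, x) = -2*(x*x - 8) = -2*(x² - 8) = -2*(-8 + x²) = 16 - 2*x²)
g = I*√57 (g = √(55 + (16 - 2*8²)) = √(55 + (16 - 2*64)) = √(55 + (16 - 128)) = √(55 - 112) = √(-57) = I*√57 ≈ 7.5498*I)
j(I) = -⅔ - 20*I*√57/57 (j(I) = 20/((I*√57)) - 4/6 = 20*(-I*√57/57) - 4*⅙ = -20*I*√57/57 - ⅔ = -⅔ - 20*I*√57/57)
j(163)/49572 = (-⅔ - 20*I*√57/57)/49572 = (-⅔ - 20*I*√57/57)*(1/49572) = -1/74358 - 5*I*√57/706401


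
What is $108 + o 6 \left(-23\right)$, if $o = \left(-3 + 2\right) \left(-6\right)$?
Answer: $-720$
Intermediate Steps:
$o = 6$ ($o = \left(-1\right) \left(-6\right) = 6$)
$108 + o 6 \left(-23\right) = 108 + 6 \cdot 6 \left(-23\right) = 108 + 6 \left(-138\right) = 108 - 828 = -720$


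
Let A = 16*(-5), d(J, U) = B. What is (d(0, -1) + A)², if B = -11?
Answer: 8281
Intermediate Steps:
d(J, U) = -11
A = -80
(d(0, -1) + A)² = (-11 - 80)² = (-91)² = 8281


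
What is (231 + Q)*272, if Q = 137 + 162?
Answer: 144160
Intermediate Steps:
Q = 299
(231 + Q)*272 = (231 + 299)*272 = 530*272 = 144160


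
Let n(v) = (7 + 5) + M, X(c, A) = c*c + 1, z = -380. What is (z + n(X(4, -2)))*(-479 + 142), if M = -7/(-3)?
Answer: 369689/3 ≈ 1.2323e+5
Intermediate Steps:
M = 7/3 (M = -7*(-⅓) = 7/3 ≈ 2.3333)
X(c, A) = 1 + c² (X(c, A) = c² + 1 = 1 + c²)
n(v) = 43/3 (n(v) = (7 + 5) + 7/3 = 12 + 7/3 = 43/3)
(z + n(X(4, -2)))*(-479 + 142) = (-380 + 43/3)*(-479 + 142) = -1097/3*(-337) = 369689/3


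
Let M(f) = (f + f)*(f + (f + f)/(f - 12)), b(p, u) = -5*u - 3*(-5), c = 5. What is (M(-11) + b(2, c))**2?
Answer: 23541904/529 ≈ 44503.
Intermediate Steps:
b(p, u) = 15 - 5*u (b(p, u) = -5*u + 15 = 15 - 5*u)
M(f) = 2*f*(f + 2*f/(-12 + f)) (M(f) = (2*f)*(f + (2*f)/(-12 + f)) = (2*f)*(f + 2*f/(-12 + f)) = 2*f*(f + 2*f/(-12 + f)))
(M(-11) + b(2, c))**2 = (2*(-11)**2*(-10 - 11)/(-12 - 11) + (15 - 5*5))**2 = (2*121*(-21)/(-23) + (15 - 25))**2 = (2*121*(-1/23)*(-21) - 10)**2 = (5082/23 - 10)**2 = (4852/23)**2 = 23541904/529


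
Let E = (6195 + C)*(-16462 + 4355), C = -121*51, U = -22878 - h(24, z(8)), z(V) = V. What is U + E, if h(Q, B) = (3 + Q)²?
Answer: -314175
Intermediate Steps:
U = -23607 (U = -22878 - (3 + 24)² = -22878 - 1*27² = -22878 - 1*729 = -22878 - 729 = -23607)
C = -6171
E = -290568 (E = (6195 - 6171)*(-16462 + 4355) = 24*(-12107) = -290568)
U + E = -23607 - 290568 = -314175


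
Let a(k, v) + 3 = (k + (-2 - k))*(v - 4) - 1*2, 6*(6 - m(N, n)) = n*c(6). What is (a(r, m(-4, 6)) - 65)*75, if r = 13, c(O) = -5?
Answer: -6300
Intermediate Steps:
m(N, n) = 6 + 5*n/6 (m(N, n) = 6 - n*(-5)/6 = 6 - (-5)*n/6 = 6 + 5*n/6)
a(k, v) = 3 - 2*v (a(k, v) = -3 + ((k + (-2 - k))*(v - 4) - 1*2) = -3 + (-2*(-4 + v) - 2) = -3 + ((8 - 2*v) - 2) = -3 + (6 - 2*v) = 3 - 2*v)
(a(r, m(-4, 6)) - 65)*75 = ((3 - 2*(6 + (⅚)*6)) - 65)*75 = ((3 - 2*(6 + 5)) - 65)*75 = ((3 - 2*11) - 65)*75 = ((3 - 22) - 65)*75 = (-19 - 65)*75 = -84*75 = -6300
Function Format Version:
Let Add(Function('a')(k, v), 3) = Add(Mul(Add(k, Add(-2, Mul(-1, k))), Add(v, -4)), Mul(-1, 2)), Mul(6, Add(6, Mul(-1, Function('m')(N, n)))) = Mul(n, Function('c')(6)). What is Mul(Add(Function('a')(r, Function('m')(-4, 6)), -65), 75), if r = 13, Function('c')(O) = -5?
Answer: -6300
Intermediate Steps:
Function('m')(N, n) = Add(6, Mul(Rational(5, 6), n)) (Function('m')(N, n) = Add(6, Mul(Rational(-1, 6), Mul(n, -5))) = Add(6, Mul(Rational(-1, 6), Mul(-5, n))) = Add(6, Mul(Rational(5, 6), n)))
Function('a')(k, v) = Add(3, Mul(-2, v)) (Function('a')(k, v) = Add(-3, Add(Mul(Add(k, Add(-2, Mul(-1, k))), Add(v, -4)), Mul(-1, 2))) = Add(-3, Add(Mul(-2, Add(-4, v)), -2)) = Add(-3, Add(Add(8, Mul(-2, v)), -2)) = Add(-3, Add(6, Mul(-2, v))) = Add(3, Mul(-2, v)))
Mul(Add(Function('a')(r, Function('m')(-4, 6)), -65), 75) = Mul(Add(Add(3, Mul(-2, Add(6, Mul(Rational(5, 6), 6)))), -65), 75) = Mul(Add(Add(3, Mul(-2, Add(6, 5))), -65), 75) = Mul(Add(Add(3, Mul(-2, 11)), -65), 75) = Mul(Add(Add(3, -22), -65), 75) = Mul(Add(-19, -65), 75) = Mul(-84, 75) = -6300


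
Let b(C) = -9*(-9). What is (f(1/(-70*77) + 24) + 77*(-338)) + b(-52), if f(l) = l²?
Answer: -737022983619/29052100 ≈ -25369.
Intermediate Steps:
b(C) = 81
(f(1/(-70*77) + 24) + 77*(-338)) + b(-52) = ((1/(-70*77) + 24)² + 77*(-338)) + 81 = ((-1/70*1/77 + 24)² - 26026) + 81 = ((-1/5390 + 24)² - 26026) + 81 = ((129359/5390)² - 26026) + 81 = (16733750881/29052100 - 26026) + 81 = -739376203719/29052100 + 81 = -737022983619/29052100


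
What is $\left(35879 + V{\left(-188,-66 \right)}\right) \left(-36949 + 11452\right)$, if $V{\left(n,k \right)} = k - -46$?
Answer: $-914296923$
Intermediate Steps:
$V{\left(n,k \right)} = 46 + k$ ($V{\left(n,k \right)} = k + 46 = 46 + k$)
$\left(35879 + V{\left(-188,-66 \right)}\right) \left(-36949 + 11452\right) = \left(35879 + \left(46 - 66\right)\right) \left(-36949 + 11452\right) = \left(35879 - 20\right) \left(-25497\right) = 35859 \left(-25497\right) = -914296923$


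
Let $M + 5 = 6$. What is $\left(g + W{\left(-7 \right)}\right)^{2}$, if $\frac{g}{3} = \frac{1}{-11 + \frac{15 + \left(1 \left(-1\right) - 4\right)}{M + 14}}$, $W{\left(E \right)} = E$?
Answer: $\frac{51076}{961} \approx 53.149$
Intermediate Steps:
$M = 1$ ($M = -5 + 6 = 1$)
$g = - \frac{9}{31}$ ($g = \frac{3}{-11 + \frac{15 + \left(1 \left(-1\right) - 4\right)}{1 + 14}} = \frac{3}{-11 + \frac{15 - 5}{15}} = \frac{3}{-11 + \left(15 - 5\right) \frac{1}{15}} = \frac{3}{-11 + 10 \cdot \frac{1}{15}} = \frac{3}{-11 + \frac{2}{3}} = \frac{3}{- \frac{31}{3}} = 3 \left(- \frac{3}{31}\right) = - \frac{9}{31} \approx -0.29032$)
$\left(g + W{\left(-7 \right)}\right)^{2} = \left(- \frac{9}{31} - 7\right)^{2} = \left(- \frac{226}{31}\right)^{2} = \frac{51076}{961}$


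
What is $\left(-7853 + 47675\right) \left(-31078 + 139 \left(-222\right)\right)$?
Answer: $-2466415392$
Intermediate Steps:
$\left(-7853 + 47675\right) \left(-31078 + 139 \left(-222\right)\right) = 39822 \left(-31078 - 30858\right) = 39822 \left(-61936\right) = -2466415392$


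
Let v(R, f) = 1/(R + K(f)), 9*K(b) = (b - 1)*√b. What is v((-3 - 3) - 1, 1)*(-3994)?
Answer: 3994/7 ≈ 570.57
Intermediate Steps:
K(b) = √b*(-1 + b)/9 (K(b) = ((b - 1)*√b)/9 = ((-1 + b)*√b)/9 = (√b*(-1 + b))/9 = √b*(-1 + b)/9)
v(R, f) = 1/(R + √f*(-1 + f)/9)
v((-3 - 3) - 1, 1)*(-3994) = (9/(9*((-3 - 3) - 1) + √1*(-1 + 1)))*(-3994) = (9/(9*(-6 - 1) + 1*0))*(-3994) = (9/(9*(-7) + 0))*(-3994) = (9/(-63 + 0))*(-3994) = (9/(-63))*(-3994) = (9*(-1/63))*(-3994) = -⅐*(-3994) = 3994/7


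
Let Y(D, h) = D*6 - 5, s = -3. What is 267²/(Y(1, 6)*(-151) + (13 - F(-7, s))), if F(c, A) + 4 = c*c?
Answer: -23763/61 ≈ -389.56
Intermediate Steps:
F(c, A) = -4 + c² (F(c, A) = -4 + c*c = -4 + c²)
Y(D, h) = -5 + 6*D (Y(D, h) = 6*D - 5 = -5 + 6*D)
267²/(Y(1, 6)*(-151) + (13 - F(-7, s))) = 267²/((-5 + 6*1)*(-151) + (13 - (-4 + (-7)²))) = 71289/((-5 + 6)*(-151) + (13 - (-4 + 49))) = 71289/(1*(-151) + (13 - 1*45)) = 71289/(-151 + (13 - 45)) = 71289/(-151 - 32) = 71289/(-183) = 71289*(-1/183) = -23763/61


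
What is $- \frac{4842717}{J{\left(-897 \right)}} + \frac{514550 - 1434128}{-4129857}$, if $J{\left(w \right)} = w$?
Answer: $\frac{96621031705}{17896047} \approx 5399.0$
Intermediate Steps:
$- \frac{4842717}{J{\left(-897 \right)}} + \frac{514550 - 1434128}{-4129857} = - \frac{4842717}{-897} + \frac{514550 - 1434128}{-4129857} = \left(-4842717\right) \left(- \frac{1}{897}\right) + \left(514550 - 1434128\right) \left(- \frac{1}{4129857}\right) = \frac{1614239}{299} - - \frac{306526}{1376619} = \frac{1614239}{299} + \frac{306526}{1376619} = \frac{96621031705}{17896047}$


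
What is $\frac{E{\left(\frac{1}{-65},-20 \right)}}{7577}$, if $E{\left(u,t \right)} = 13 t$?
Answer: $- \frac{260}{7577} \approx -0.034314$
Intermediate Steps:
$\frac{E{\left(\frac{1}{-65},-20 \right)}}{7577} = \frac{13 \left(-20\right)}{7577} = \left(-260\right) \frac{1}{7577} = - \frac{260}{7577}$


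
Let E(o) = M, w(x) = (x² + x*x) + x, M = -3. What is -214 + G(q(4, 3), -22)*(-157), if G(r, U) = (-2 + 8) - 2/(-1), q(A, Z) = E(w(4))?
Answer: -1470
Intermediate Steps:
w(x) = x + 2*x² (w(x) = (x² + x²) + x = 2*x² + x = x + 2*x²)
E(o) = -3
q(A, Z) = -3
G(r, U) = 8 (G(r, U) = 6 - 2*(-1) = 6 + 2 = 8)
-214 + G(q(4, 3), -22)*(-157) = -214 + 8*(-157) = -214 - 1256 = -1470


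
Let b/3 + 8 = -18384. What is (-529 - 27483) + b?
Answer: -83188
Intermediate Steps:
b = -55176 (b = -24 + 3*(-18384) = -24 - 55152 = -55176)
(-529 - 27483) + b = (-529 - 27483) - 55176 = -28012 - 55176 = -83188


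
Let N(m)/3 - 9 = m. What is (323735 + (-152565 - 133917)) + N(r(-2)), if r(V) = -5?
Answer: 37265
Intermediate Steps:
N(m) = 27 + 3*m
(323735 + (-152565 - 133917)) + N(r(-2)) = (323735 + (-152565 - 133917)) + (27 + 3*(-5)) = (323735 - 286482) + (27 - 15) = 37253 + 12 = 37265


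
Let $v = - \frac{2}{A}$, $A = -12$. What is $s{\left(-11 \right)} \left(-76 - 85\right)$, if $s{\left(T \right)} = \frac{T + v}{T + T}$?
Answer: $- \frac{10465}{132} \approx -79.28$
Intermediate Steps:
$v = \frac{1}{6}$ ($v = - \frac{2}{-12} = \left(-2\right) \left(- \frac{1}{12}\right) = \frac{1}{6} \approx 0.16667$)
$s{\left(T \right)} = \frac{\frac{1}{6} + T}{2 T}$ ($s{\left(T \right)} = \frac{T + \frac{1}{6}}{T + T} = \frac{\frac{1}{6} + T}{2 T}$)
$s{\left(-11 \right)} \left(-76 - 85\right) = \frac{1 + 6 \left(-11\right)}{12 \left(-11\right)} \left(-76 - 85\right) = \frac{1}{12} \left(- \frac{1}{11}\right) \left(1 - 66\right) \left(-161\right) = \frac{1}{12} \left(- \frac{1}{11}\right) \left(-65\right) \left(-161\right) = \frac{65}{132} \left(-161\right) = - \frac{10465}{132}$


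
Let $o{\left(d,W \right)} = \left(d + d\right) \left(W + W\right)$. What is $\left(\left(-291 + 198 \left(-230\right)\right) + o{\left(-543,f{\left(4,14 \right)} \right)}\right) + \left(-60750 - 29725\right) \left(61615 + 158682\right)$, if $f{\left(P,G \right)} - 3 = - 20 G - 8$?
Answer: $-19930797886$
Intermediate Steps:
$f{\left(P,G \right)} = -5 - 20 G$ ($f{\left(P,G \right)} = 3 - \left(8 + 20 G\right) = -5 - 20 G$)
$o{\left(d,W \right)} = 4 W d$ ($o{\left(d,W \right)} = 2 d 2 W = 4 W d$)
$\left(\left(-291 + 198 \left(-230\right)\right) + o{\left(-543,f{\left(4,14 \right)} \right)}\right) + \left(-60750 - 29725\right) \left(61615 + 158682\right) = \left(\left(-291 + 198 \left(-230\right)\right) + 4 \left(-5 - 280\right) \left(-543\right)\right) + \left(-60750 - 29725\right) \left(61615 + 158682\right) = \left(\left(-291 - 45540\right) + 4 \left(-5 - 280\right) \left(-543\right)\right) - 19931371075 = \left(-45831 + 4 \left(-285\right) \left(-543\right)\right) - 19931371075 = \left(-45831 + 619020\right) - 19931371075 = 573189 - 19931371075 = -19930797886$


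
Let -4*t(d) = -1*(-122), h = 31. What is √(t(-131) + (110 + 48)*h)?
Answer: √19470/2 ≈ 69.767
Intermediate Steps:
t(d) = -61/2 (t(d) = -(-1)*(-122)/4 = -¼*122 = -61/2)
√(t(-131) + (110 + 48)*h) = √(-61/2 + (110 + 48)*31) = √(-61/2 + 158*31) = √(-61/2 + 4898) = √(9735/2) = √19470/2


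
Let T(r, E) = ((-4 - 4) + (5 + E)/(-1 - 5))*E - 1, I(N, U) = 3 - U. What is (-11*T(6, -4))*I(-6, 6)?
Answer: 1045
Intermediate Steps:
T(r, E) = -1 + E*(-53/6 - E/6) (T(r, E) = (-8 + (5 + E)/(-6))*E - 1 = (-8 + (5 + E)*(-⅙))*E - 1 = (-8 + (-⅚ - E/6))*E - 1 = (-53/6 - E/6)*E - 1 = E*(-53/6 - E/6) - 1 = -1 + E*(-53/6 - E/6))
(-11*T(6, -4))*I(-6, 6) = (-11*(-1 - 53/6*(-4) - ⅙*(-4)²))*(3 - 1*6) = (-11*(-1 + 106/3 - ⅙*16))*(3 - 6) = -11*(-1 + 106/3 - 8/3)*(-3) = -11*95/3*(-3) = -1045/3*(-3) = 1045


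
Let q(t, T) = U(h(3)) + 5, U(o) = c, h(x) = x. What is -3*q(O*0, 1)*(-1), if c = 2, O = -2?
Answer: 21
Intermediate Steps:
U(o) = 2
q(t, T) = 7 (q(t, T) = 2 + 5 = 7)
-3*q(O*0, 1)*(-1) = -3*7*(-1) = -21*(-1) = 21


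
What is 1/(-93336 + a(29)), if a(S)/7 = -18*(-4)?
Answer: -1/92832 ≈ -1.0772e-5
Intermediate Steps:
a(S) = 504 (a(S) = 7*(-18*(-4)) = 7*72 = 504)
1/(-93336 + a(29)) = 1/(-93336 + 504) = 1/(-92832) = -1/92832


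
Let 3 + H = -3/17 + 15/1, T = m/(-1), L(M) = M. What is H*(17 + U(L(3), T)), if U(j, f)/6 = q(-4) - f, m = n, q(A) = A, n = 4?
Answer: 201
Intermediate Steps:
m = 4
T = -4 (T = 4/(-1) = 4*(-1) = -4)
U(j, f) = -24 - 6*f (U(j, f) = 6*(-4 - f) = -24 - 6*f)
H = 201/17 (H = -3 + (-3/17 + 15/1) = -3 + (-3*1/17 + 15*1) = -3 + (-3/17 + 15) = -3 + 252/17 = 201/17 ≈ 11.824)
H*(17 + U(L(3), T)) = 201*(17 + (-24 - 6*(-4)))/17 = 201*(17 + (-24 + 24))/17 = 201*(17 + 0)/17 = (201/17)*17 = 201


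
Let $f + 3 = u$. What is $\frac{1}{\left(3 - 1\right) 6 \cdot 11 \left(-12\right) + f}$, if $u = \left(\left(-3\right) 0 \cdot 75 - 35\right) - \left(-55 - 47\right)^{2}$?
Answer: $- \frac{1}{12026} \approx -8.3153 \cdot 10^{-5}$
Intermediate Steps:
$u = -10439$ ($u = \left(0 \cdot 75 - 35\right) - \left(-102\right)^{2} = \left(0 - 35\right) - 10404 = -35 - 10404 = -10439$)
$f = -10442$ ($f = -3 - 10439 = -10442$)
$\frac{1}{\left(3 - 1\right) 6 \cdot 11 \left(-12\right) + f} = \frac{1}{\left(3 - 1\right) 6 \cdot 11 \left(-12\right) - 10442} = \frac{1}{2 \cdot 6 \cdot 11 \left(-12\right) - 10442} = \frac{1}{12 \cdot 11 \left(-12\right) - 10442} = \frac{1}{132 \left(-12\right) - 10442} = \frac{1}{-1584 - 10442} = \frac{1}{-12026} = - \frac{1}{12026}$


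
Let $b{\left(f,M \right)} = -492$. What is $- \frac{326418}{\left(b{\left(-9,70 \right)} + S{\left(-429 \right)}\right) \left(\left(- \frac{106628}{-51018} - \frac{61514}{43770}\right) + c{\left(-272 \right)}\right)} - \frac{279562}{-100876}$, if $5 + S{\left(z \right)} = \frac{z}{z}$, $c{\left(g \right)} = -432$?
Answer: $\frac{625247733999060739}{501987868325093512} \approx 1.2455$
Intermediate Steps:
$S{\left(z \right)} = -4$ ($S{\left(z \right)} = -5 + \frac{z}{z} = -5 + 1 = -4$)
$- \frac{326418}{\left(b{\left(-9,70 \right)} + S{\left(-429 \right)}\right) \left(\left(- \frac{106628}{-51018} - \frac{61514}{43770}\right) + c{\left(-272 \right)}\right)} - \frac{279562}{-100876} = - \frac{326418}{\left(-492 - 4\right) \left(\left(- \frac{106628}{-51018} - \frac{61514}{43770}\right) - 432\right)} - \frac{279562}{-100876} = - \frac{326418}{\left(-496\right) \left(\left(\left(-106628\right) \left(- \frac{1}{51018}\right) - \frac{30757}{21885}\right) - 432\right)} - - \frac{139781}{50438} = - \frac{326418}{\left(-496\right) \left(\left(\frac{53314}{25509} - \frac{30757}{21885}\right) - 432\right)} + \frac{139781}{50438} = - \frac{326418}{\left(-496\right) \left(\frac{127398859}{186088155} - 432\right)} + \frac{139781}{50438} = - \frac{326418}{\left(-496\right) \left(- \frac{80262684101}{186088155}\right)} + \frac{139781}{50438} = - \frac{326418}{\frac{39810291314096}{186088155}} + \frac{139781}{50438} = \left(-326418\right) \frac{186088155}{39810291314096} + \frac{139781}{50438} = - \frac{30371261689395}{19905145657048} + \frac{139781}{50438} = \frac{625247733999060739}{501987868325093512}$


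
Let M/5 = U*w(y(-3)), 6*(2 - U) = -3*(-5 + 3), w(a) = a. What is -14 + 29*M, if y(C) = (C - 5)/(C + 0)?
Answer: 1118/3 ≈ 372.67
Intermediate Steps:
y(C) = (-5 + C)/C
U = 1 (U = 2 - (-1)*(-5 + 3)/2 = 2 - (-1)*(-2)/2 = 2 - 1/6*6 = 2 - 1 = 1)
M = 40/3 (M = 5*(1*((-5 - 3)/(-3))) = 5*(1*(-1/3*(-8))) = 5*(1*(8/3)) = 5*(8/3) = 40/3 ≈ 13.333)
-14 + 29*M = -14 + 29*(40/3) = -14 + 1160/3 = 1118/3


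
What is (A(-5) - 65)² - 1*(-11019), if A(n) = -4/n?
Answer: 378516/25 ≈ 15141.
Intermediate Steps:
(A(-5) - 65)² - 1*(-11019) = (-4/(-5) - 65)² - 1*(-11019) = (-4*(-⅕) - 65)² + 11019 = (⅘ - 65)² + 11019 = (-321/5)² + 11019 = 103041/25 + 11019 = 378516/25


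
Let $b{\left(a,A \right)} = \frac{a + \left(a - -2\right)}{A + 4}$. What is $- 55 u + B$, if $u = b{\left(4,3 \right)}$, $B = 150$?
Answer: $\frac{500}{7} \approx 71.429$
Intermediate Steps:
$b{\left(a,A \right)} = \frac{2 + 2 a}{4 + A}$ ($b{\left(a,A \right)} = \frac{a + \left(a + 2\right)}{4 + A} = \frac{a + \left(2 + a\right)}{4 + A} = \frac{2 + 2 a}{4 + A}$)
$u = \frac{10}{7}$ ($u = \frac{2 \left(1 + 4\right)}{4 + 3} = 2 \cdot \frac{1}{7} \cdot 5 = \frac{10}{7} \approx 1.4286$)
$- 55 u + B = \left(-55\right) \frac{10}{7} + 150 = - \frac{550}{7} + 150 = \frac{500}{7}$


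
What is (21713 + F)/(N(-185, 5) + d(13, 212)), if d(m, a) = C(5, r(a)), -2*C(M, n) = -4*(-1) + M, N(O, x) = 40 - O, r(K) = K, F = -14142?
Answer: 15142/441 ≈ 34.336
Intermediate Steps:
C(M, n) = -2 - M/2 (C(M, n) = -(-4*(-1) + M)/2 = -(4 + M)/2 = -2 - M/2)
d(m, a) = -9/2 (d(m, a) = -2 - 1/2*5 = -2 - 5/2 = -9/2)
(21713 + F)/(N(-185, 5) + d(13, 212)) = (21713 - 14142)/((40 - 1*(-185)) - 9/2) = 7571/((40 + 185) - 9/2) = 7571/(225 - 9/2) = 7571/(441/2) = 7571*(2/441) = 15142/441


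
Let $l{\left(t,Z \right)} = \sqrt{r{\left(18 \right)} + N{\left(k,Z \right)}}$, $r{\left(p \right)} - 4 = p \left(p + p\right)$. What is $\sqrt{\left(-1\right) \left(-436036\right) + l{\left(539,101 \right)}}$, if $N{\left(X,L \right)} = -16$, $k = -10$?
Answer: $\sqrt{436036 + 2 \sqrt{159}} \approx 660.35$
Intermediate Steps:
$r{\left(p \right)} = 4 + 2 p^{2}$ ($r{\left(p \right)} = 4 + p \left(p + p\right) = 4 + p 2 p = 4 + 2 p^{2}$)
$l{\left(t,Z \right)} = 2 \sqrt{159}$ ($l{\left(t,Z \right)} = \sqrt{\left(4 + 2 \cdot 18^{2}\right) - 16} = \sqrt{\left(4 + 2 \cdot 324\right) - 16} = \sqrt{\left(4 + 648\right) - 16} = \sqrt{652 - 16} = \sqrt{636} = 2 \sqrt{159}$)
$\sqrt{\left(-1\right) \left(-436036\right) + l{\left(539,101 \right)}} = \sqrt{\left(-1\right) \left(-436036\right) + 2 \sqrt{159}} = \sqrt{436036 + 2 \sqrt{159}}$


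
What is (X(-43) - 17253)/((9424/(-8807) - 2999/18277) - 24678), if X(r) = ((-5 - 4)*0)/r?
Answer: 2777138444367/3972506226083 ≈ 0.69909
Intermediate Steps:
X(r) = 0 (X(r) = (-9*0)/r = 0/r = 0)
(X(-43) - 17253)/((9424/(-8807) - 2999/18277) - 24678) = (0 - 17253)/((9424/(-8807) - 2999/18277) - 24678) = -17253/((9424*(-1/8807) - 2999*1/18277) - 24678) = -17253/((-9424/8807 - 2999/18277) - 24678) = -17253/(-198654641/160965539 - 24678) = -17253/(-3972506226083/160965539) = -17253*(-160965539/3972506226083) = 2777138444367/3972506226083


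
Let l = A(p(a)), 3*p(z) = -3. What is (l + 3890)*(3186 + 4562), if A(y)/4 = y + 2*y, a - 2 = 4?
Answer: 30046744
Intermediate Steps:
a = 6 (a = 2 + 4 = 6)
p(z) = -1 (p(z) = (⅓)*(-3) = -1)
A(y) = 12*y (A(y) = 4*(y + 2*y) = 4*(3*y) = 12*y)
l = -12 (l = 12*(-1) = -12)
(l + 3890)*(3186 + 4562) = (-12 + 3890)*(3186 + 4562) = 3878*7748 = 30046744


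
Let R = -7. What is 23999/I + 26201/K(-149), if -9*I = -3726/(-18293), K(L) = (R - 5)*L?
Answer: -130824276817/123372 ≈ -1.0604e+6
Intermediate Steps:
K(L) = -12*L (K(L) = (-7 - 5)*L = -12*L)
I = -414/18293 (I = -(-414)/(-18293) = -(-414)*(-1)/18293 = -⅑*3726/18293 = -414/18293 ≈ -0.022632)
23999/I + 26201/K(-149) = 23999/(-414/18293) + 26201/((-12*(-149))) = 23999*(-18293/414) + 26201/1788 = -439013707/414 + 26201*(1/1788) = -439013707/414 + 26201/1788 = -130824276817/123372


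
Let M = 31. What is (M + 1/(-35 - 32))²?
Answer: 4309776/4489 ≈ 960.08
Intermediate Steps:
(M + 1/(-35 - 32))² = (31 + 1/(-35 - 32))² = (31 + 1/(-67))² = (31 - 1/67)² = (2076/67)² = 4309776/4489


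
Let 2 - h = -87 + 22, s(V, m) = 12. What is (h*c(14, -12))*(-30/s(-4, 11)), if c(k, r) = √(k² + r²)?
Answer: -335*√85 ≈ -3088.5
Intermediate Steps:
h = 67 (h = 2 - (-87 + 22) = 2 - 1*(-65) = 2 + 65 = 67)
(h*c(14, -12))*(-30/s(-4, 11)) = (67*√(14² + (-12)²))*(-30/12) = (67*√(196 + 144))*(-30*1/12) = (67*√340)*(-5/2) = (67*(2*√85))*(-5/2) = (134*√85)*(-5/2) = -335*√85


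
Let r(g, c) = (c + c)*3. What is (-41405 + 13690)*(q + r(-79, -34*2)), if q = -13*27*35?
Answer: 351786495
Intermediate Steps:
q = -12285 (q = -351*35 = -12285)
r(g, c) = 6*c (r(g, c) = (2*c)*3 = 6*c)
(-41405 + 13690)*(q + r(-79, -34*2)) = (-41405 + 13690)*(-12285 + 6*(-34*2)) = -27715*(-12285 + 6*(-68)) = -27715*(-12285 - 408) = -27715*(-12693) = 351786495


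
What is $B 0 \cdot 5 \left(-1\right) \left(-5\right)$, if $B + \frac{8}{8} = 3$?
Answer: $0$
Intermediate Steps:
$B = 2$ ($B = -1 + 3 = 2$)
$B 0 \cdot 5 \left(-1\right) \left(-5\right) = 2 \cdot 0 \cdot 5 \left(-1\right) \left(-5\right) = 2 \cdot 0 \left(-1\right) \left(-5\right) = 2 \cdot 0 \left(-5\right) = 2 \cdot 0 = 0$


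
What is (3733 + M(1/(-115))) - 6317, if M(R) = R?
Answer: -297161/115 ≈ -2584.0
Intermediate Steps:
(3733 + M(1/(-115))) - 6317 = (3733 + 1/(-115)) - 6317 = (3733 - 1/115) - 6317 = 429294/115 - 6317 = -297161/115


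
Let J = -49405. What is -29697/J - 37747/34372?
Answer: -844145251/1698148660 ≈ -0.49710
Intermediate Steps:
-29697/J - 37747/34372 = -29697/(-49405) - 37747/34372 = -29697*(-1/49405) - 37747*1/34372 = 29697/49405 - 37747/34372 = -844145251/1698148660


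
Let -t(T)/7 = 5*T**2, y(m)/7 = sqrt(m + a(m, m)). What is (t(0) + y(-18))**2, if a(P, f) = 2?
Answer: -784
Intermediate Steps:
y(m) = 7*sqrt(2 + m) (y(m) = 7*sqrt(m + 2) = 7*sqrt(2 + m))
t(T) = -35*T**2
(t(0) + y(-18))**2 = (-35*0**2 + 7*sqrt(2 - 18))**2 = (-35*0 + 7*sqrt(-16))**2 = (0 + 7*(4*I))**2 = (0 + 28*I)**2 = (28*I)**2 = -784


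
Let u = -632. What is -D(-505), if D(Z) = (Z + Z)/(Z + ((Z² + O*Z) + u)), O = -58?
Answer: 505/141589 ≈ 0.0035667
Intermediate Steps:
D(Z) = 2*Z/(-632 + Z² - 57*Z) (D(Z) = (Z + Z)/(Z + ((Z² - 58*Z) - 632)) = (2*Z)/(Z + (-632 + Z² - 58*Z)) = (2*Z)/(-632 + Z² - 57*Z) = 2*Z/(-632 + Z² - 57*Z))
-D(-505) = -2*(-505)/(-632 + (-505)² - 57*(-505)) = -2*(-505)/(-632 + 255025 + 28785) = -2*(-505)/283178 = -1*(-505/141589) = 505/141589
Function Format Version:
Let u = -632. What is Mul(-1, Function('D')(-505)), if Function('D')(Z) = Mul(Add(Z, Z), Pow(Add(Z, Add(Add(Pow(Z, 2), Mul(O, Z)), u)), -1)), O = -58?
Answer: Rational(505, 141589) ≈ 0.0035667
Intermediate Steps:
Function('D')(Z) = Mul(2, Z, Pow(Add(-632, Pow(Z, 2), Mul(-57, Z)), -1)) (Function('D')(Z) = Mul(Add(Z, Z), Pow(Add(Z, Add(Add(Pow(Z, 2), Mul(-58, Z)), -632)), -1)) = Mul(Mul(2, Z), Pow(Add(Z, Add(-632, Pow(Z, 2), Mul(-58, Z))), -1)) = Mul(Mul(2, Z), Pow(Add(-632, Pow(Z, 2), Mul(-57, Z)), -1)) = Mul(2, Z, Pow(Add(-632, Pow(Z, 2), Mul(-57, Z)), -1)))
Mul(-1, Function('D')(-505)) = Mul(-1, Mul(2, -505, Pow(Add(-632, Pow(-505, 2), Mul(-57, -505)), -1))) = Mul(-1, Mul(2, -505, Pow(Add(-632, 255025, 28785), -1))) = Mul(-1, Mul(2, -505, Pow(283178, -1))) = Mul(-1, Mul(2, -505, Rational(1, 283178))) = Mul(-1, Rational(-505, 141589)) = Rational(505, 141589)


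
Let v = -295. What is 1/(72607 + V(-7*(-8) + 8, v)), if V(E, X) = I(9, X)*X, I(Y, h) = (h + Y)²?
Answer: -1/24057213 ≈ -4.1568e-8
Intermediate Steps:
I(Y, h) = (Y + h)²
V(E, X) = X*(9 + X)² (V(E, X) = (9 + X)²*X = X*(9 + X)²)
1/(72607 + V(-7*(-8) + 8, v)) = 1/(72607 - 295*(9 - 295)²) = 1/(72607 - 295*(-286)²) = 1/(72607 - 295*81796) = 1/(72607 - 24129820) = 1/(-24057213) = -1/24057213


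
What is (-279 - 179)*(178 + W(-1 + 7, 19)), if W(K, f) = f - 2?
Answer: -89310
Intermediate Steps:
W(K, f) = -2 + f
(-279 - 179)*(178 + W(-1 + 7, 19)) = (-279 - 179)*(178 + (-2 + 19)) = -458*(178 + 17) = -458*195 = -89310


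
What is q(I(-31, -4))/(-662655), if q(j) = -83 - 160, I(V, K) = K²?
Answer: 81/220885 ≈ 0.00036671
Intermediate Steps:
q(j) = -243
q(I(-31, -4))/(-662655) = -243/(-662655) = -243*(-1/662655) = 81/220885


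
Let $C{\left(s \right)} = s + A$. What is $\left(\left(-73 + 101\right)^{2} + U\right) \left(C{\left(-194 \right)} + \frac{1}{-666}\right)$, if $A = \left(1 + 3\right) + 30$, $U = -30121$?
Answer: $\frac{1042060019}{222} \approx 4.694 \cdot 10^{6}$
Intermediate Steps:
$A = 34$ ($A = 4 + 30 = 34$)
$C{\left(s \right)} = 34 + s$ ($C{\left(s \right)} = s + 34 = 34 + s$)
$\left(\left(-73 + 101\right)^{2} + U\right) \left(C{\left(-194 \right)} + \frac{1}{-666}\right) = \left(\left(-73 + 101\right)^{2} - 30121\right) \left(\left(34 - 194\right) + \frac{1}{-666}\right) = \left(28^{2} - 30121\right) \left(-160 - \frac{1}{666}\right) = \left(784 - 30121\right) \left(- \frac{106561}{666}\right) = \left(-29337\right) \left(- \frac{106561}{666}\right) = \frac{1042060019}{222}$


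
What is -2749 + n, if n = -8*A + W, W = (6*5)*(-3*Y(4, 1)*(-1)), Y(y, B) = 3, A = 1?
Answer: -2487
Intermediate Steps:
W = 270 (W = (6*5)*(-3*3*(-1)) = 30*(-9*(-1)) = 30*9 = 270)
n = 262 (n = -8*1 + 270 = -8 + 270 = 262)
-2749 + n = -2749 + 262 = -2487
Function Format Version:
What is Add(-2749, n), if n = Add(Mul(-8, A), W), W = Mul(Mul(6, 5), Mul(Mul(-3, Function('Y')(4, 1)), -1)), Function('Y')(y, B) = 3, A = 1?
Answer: -2487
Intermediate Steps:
W = 270 (W = Mul(Mul(6, 5), Mul(Mul(-3, 3), -1)) = Mul(30, Mul(-9, -1)) = Mul(30, 9) = 270)
n = 262 (n = Add(Mul(-8, 1), 270) = Add(-8, 270) = 262)
Add(-2749, n) = Add(-2749, 262) = -2487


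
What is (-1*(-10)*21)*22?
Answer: 4620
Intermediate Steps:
(-1*(-10)*21)*22 = (10*21)*22 = 210*22 = 4620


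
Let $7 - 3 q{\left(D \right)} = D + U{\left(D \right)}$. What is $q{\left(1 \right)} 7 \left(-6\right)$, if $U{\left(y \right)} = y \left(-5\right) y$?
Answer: $-154$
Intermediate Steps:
$U{\left(y \right)} = - 5 y^{2}$ ($U{\left(y \right)} = - 5 y y = - 5 y^{2}$)
$q{\left(D \right)} = \frac{7}{3} - \frac{D}{3} + \frac{5 D^{2}}{3}$ ($q{\left(D \right)} = \frac{7}{3} - \frac{D - 5 D^{2}}{3} = \frac{7}{3} + \left(- \frac{D}{3} + \frac{5 D^{2}}{3}\right) = \frac{7}{3} - \frac{D}{3} + \frac{5 D^{2}}{3}$)
$q{\left(1 \right)} 7 \left(-6\right) = \left(\frac{7}{3} - \frac{1}{3} + \frac{5 \cdot 1^{2}}{3}\right) 7 \left(-6\right) = \left(\frac{7}{3} - \frac{1}{3} + \frac{5}{3} \cdot 1\right) 7 \left(-6\right) = \left(\frac{7}{3} - \frac{1}{3} + \frac{5}{3}\right) 7 \left(-6\right) = \frac{11}{3} \cdot 7 \left(-6\right) = \frac{77}{3} \left(-6\right) = -154$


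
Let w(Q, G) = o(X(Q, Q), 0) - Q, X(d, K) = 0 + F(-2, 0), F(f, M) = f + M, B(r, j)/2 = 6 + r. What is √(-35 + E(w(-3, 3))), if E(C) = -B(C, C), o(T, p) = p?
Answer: I*√53 ≈ 7.2801*I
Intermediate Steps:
B(r, j) = 12 + 2*r (B(r, j) = 2*(6 + r) = 12 + 2*r)
F(f, M) = M + f
X(d, K) = -2 (X(d, K) = 0 + (0 - 2) = 0 - 2 = -2)
w(Q, G) = -Q (w(Q, G) = 0 - Q = -Q)
E(C) = -12 - 2*C (E(C) = -(12 + 2*C) = -12 - 2*C)
√(-35 + E(w(-3, 3))) = √(-35 + (-12 - (-2)*(-3))) = √(-35 + (-12 - 2*3)) = √(-35 + (-12 - 6)) = √(-35 - 18) = √(-53) = I*√53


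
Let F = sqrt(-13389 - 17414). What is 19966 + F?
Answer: 19966 + I*sqrt(30803) ≈ 19966.0 + 175.51*I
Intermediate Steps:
F = I*sqrt(30803) (F = sqrt(-30803) = I*sqrt(30803) ≈ 175.51*I)
19966 + F = 19966 + I*sqrt(30803)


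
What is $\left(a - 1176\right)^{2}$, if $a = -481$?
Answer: $2745649$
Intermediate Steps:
$\left(a - 1176\right)^{2} = \left(-481 - 1176\right)^{2} = \left(-1657\right)^{2} = 2745649$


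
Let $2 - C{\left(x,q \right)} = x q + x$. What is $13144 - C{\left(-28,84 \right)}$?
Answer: $10762$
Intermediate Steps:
$C{\left(x,q \right)} = 2 - x - q x$ ($C{\left(x,q \right)} = 2 - \left(x q + x\right) = 2 - \left(q x + x\right) = 2 - \left(x + q x\right) = 2 - x - q x$)
$13144 - C{\left(-28,84 \right)} = 13144 - \left(2 - -28 - 84 \left(-28\right)\right) = 13144 - \left(2 + 28 + 2352\right) = 13144 - 2382 = 10762$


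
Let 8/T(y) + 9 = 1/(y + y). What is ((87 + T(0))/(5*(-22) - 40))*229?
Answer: -6641/50 ≈ -132.82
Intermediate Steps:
T(y) = 8/(-9 + 1/(2*y)) (T(y) = 8/(-9 + 1/(y + y)) = 8/(-9 + 1/(2*y)))
((87 + T(0))/(5*(-22) - 40))*229 = ((87 - 16*0/(-1 + 18*0))/(5*(-22) - 40))*229 = ((87 - 16*0/(-1 + 0))/(-110 - 40))*229 = ((87 - 16*0/(-1))/(-150))*229 = ((87 - 16*0*(-1))*(-1/150))*229 = ((87 + 0)*(-1/150))*229 = (87*(-1/150))*229 = -29/50*229 = -6641/50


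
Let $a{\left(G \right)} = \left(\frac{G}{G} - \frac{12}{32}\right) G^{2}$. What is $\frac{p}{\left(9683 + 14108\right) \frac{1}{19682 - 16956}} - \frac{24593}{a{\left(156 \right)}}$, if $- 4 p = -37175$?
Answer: $\frac{192378322781}{180930555} \approx 1063.3$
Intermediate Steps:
$a{\left(G \right)} = \frac{5 G^{2}}{8}$ ($a{\left(G \right)} = \left(1 - \frac{3}{8}\right) G^{2} = \frac{5 G^{2}}{8}$)
$p = \frac{37175}{4}$ ($p = \left(- \frac{1}{4}\right) \left(-37175\right) = \frac{37175}{4} \approx 9293.8$)
$\frac{p}{\left(9683 + 14108\right) \frac{1}{19682 - 16956}} - \frac{24593}{a{\left(156 \right)}} = \frac{37175}{4 \frac{9683 + 14108}{19682 - 16956}} - \frac{24593}{\frac{5}{8} \cdot 156^{2}} = \frac{37175}{4 \cdot \frac{23791}{2726}} - \frac{24593}{\frac{5}{8} \cdot 24336} = \frac{37175}{4 \cdot 23791 \cdot \frac{1}{2726}} - \frac{24593}{15210} = \frac{37175}{4 \cdot \frac{23791}{2726}} - \frac{24593}{15210} = \frac{37175}{4} \cdot \frac{2726}{23791} - \frac{24593}{15210} = \frac{50669525}{47582} - \frac{24593}{15210} = \frac{192378322781}{180930555}$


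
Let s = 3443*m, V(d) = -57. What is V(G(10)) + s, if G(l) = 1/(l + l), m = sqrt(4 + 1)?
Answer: -57 + 3443*sqrt(5) ≈ 7641.8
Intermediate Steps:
m = sqrt(5) ≈ 2.2361
G(l) = 1/(2*l)
s = 3443*sqrt(5) ≈ 7698.8
V(G(10)) + s = -57 + 3443*sqrt(5)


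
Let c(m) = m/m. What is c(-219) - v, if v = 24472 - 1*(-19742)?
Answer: -44213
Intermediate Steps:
c(m) = 1
v = 44214 (v = 24472 + 19742 = 44214)
c(-219) - v = 1 - 1*44214 = 1 - 44214 = -44213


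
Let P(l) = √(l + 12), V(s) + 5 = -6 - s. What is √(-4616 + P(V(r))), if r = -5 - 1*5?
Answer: √(-4616 + √11) ≈ 67.917*I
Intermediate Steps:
r = -10 (r = -5 - 5 = -10)
V(s) = -11 - s (V(s) = -5 + (-6 - s) = -11 - s)
P(l) = √(12 + l)
√(-4616 + P(V(r))) = √(-4616 + √(12 + (-11 - 1*(-10)))) = √(-4616 + √(12 + (-11 + 10))) = √(-4616 + √(12 - 1)) = √(-4616 + √11)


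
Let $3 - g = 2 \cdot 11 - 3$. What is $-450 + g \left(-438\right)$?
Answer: $6558$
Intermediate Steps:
$g = -16$ ($g = 3 - \left(2 \cdot 11 - 3\right) = 3 - \left(22 - 3\right) = 3 - 19 = -16$)
$-450 + g \left(-438\right) = -450 - -7008 = -450 + 7008 = 6558$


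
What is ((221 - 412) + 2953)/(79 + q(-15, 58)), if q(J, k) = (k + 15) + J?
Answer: 2762/137 ≈ 20.161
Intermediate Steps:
q(J, k) = 15 + J + k (q(J, k) = (15 + k) + J = 15 + J + k)
((221 - 412) + 2953)/(79 + q(-15, 58)) = ((221 - 412) + 2953)/(79 + (15 - 15 + 58)) = (-191 + 2953)/(79 + 58) = 2762/137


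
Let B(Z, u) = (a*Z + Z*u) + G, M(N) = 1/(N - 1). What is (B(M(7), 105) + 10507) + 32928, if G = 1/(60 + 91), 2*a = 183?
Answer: 26254525/604 ≈ 43468.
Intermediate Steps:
a = 183/2 (a = (1/2)*183 = 183/2 ≈ 91.500)
M(N) = 1/(-1 + N)
G = 1/151 ≈ 0.0066225
B(Z, u) = 1/151 + 183*Z/2 + Z*u (B(Z, u) = (183*Z/2 + Z*u) + 1/151 = 1/151 + 183*Z/2 + Z*u)
(B(M(7), 105) + 10507) + 32928 = ((1/151 + 183/(2*(-1 + 7)) + 105/(-1 + 7)) + 10507) + 32928 = ((1/151 + (183/2)/6 + 105/6) + 10507) + 32928 = ((1/151 + (183/2)*(1/6) + (1/6)*105) + 10507) + 32928 = ((1/151 + 61/4 + 35/2) + 10507) + 32928 = (19785/604 + 10507) + 32928 = 6366013/604 + 32928 = 26254525/604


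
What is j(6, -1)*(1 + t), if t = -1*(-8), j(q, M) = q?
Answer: 54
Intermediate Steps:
t = 8
j(6, -1)*(1 + t) = 6*(1 + 8) = 6*9 = 54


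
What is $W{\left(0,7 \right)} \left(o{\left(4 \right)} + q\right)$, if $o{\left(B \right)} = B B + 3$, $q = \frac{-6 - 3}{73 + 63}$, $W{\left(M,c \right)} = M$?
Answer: $0$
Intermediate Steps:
$q = - \frac{9}{136} \approx -0.066176$
$o{\left(B \right)} = 3 + B^{2}$ ($o{\left(B \right)} = B^{2} + 3 = 3 + B^{2}$)
$W{\left(0,7 \right)} \left(o{\left(4 \right)} + q\right) = 0 \left(\left(3 + 4^{2}\right) - \frac{9}{136}\right) = 0 \left(\left(3 + 16\right) - \frac{9}{136}\right) = 0 \left(19 - \frac{9}{136}\right) = 0 \cdot \frac{2575}{136} = 0$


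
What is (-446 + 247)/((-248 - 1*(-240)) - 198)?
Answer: 199/206 ≈ 0.96602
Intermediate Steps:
(-446 + 247)/((-248 - 1*(-240)) - 198) = -199/((-248 + 240) - 198) = -199/(-8 - 198) = -199/(-206) = -199*(-1/206) = 199/206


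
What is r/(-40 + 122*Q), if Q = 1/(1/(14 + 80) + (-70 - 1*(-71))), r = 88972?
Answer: 2113085/1917 ≈ 1102.3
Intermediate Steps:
Q = 94/95 (Q = 1/(1/94 + (-70 + 71)) = 1/(1/94 + 1) = 1/(95/94) = 94/95 ≈ 0.98947)
r/(-40 + 122*Q) = 88972/(-40 + 122*(94/95)) = 88972/(-40 + 11468/95) = 88972/(7668/95) = 88972*(95/7668) = 2113085/1917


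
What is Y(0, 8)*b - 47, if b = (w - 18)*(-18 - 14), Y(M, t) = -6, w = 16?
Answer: -431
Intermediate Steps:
b = 64 (b = (16 - 18)*(-18 - 14) = -2*(-32) = 64)
Y(0, 8)*b - 47 = -6*64 - 47 = -384 - 47 = -431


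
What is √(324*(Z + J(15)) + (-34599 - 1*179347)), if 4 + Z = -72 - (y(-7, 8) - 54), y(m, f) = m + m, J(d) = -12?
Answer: I*√220426 ≈ 469.5*I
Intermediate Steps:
y(m, f) = 2*m
Z = -8 (Z = -4 + (-72 - (2*(-7) - 54)) = -4 + (-72 - (-14 - 54)) = -4 + (-72 - 1*(-68)) = -4 + (-72 + 68) = -4 - 4 = -8)
√(324*(Z + J(15)) + (-34599 - 1*179347)) = √(324*(-8 - 12) + (-34599 - 1*179347)) = √(324*(-20) + (-34599 - 179347)) = √(-6480 - 213946) = √(-220426) = I*√220426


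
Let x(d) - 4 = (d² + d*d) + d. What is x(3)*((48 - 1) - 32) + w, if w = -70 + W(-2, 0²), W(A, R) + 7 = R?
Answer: 298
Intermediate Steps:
W(A, R) = -7 + R
x(d) = 4 + d + 2*d² (x(d) = 4 + ((d² + d*d) + d) = 4 + ((d² + d²) + d) = 4 + (2*d² + d) = 4 + (d + 2*d²) = 4 + d + 2*d²)
w = -77 (w = -70 + (-7 + 0²) = -70 + (-7 + 0) = -70 - 7 = -77)
x(3)*((48 - 1) - 32) + w = (4 + 3 + 2*3²)*((48 - 1) - 32) - 77 = (4 + 3 + 2*9)*(47 - 32) - 77 = (4 + 3 + 18)*15 - 77 = 25*15 - 77 = 375 - 77 = 298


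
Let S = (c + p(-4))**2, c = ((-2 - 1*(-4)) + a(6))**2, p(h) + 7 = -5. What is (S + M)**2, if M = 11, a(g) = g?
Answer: 7371225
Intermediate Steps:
p(h) = -12 (p(h) = -7 - 5 = -12)
c = 64 (c = ((-2 - 1*(-4)) + 6)**2 = ((-2 + 4) + 6)**2 = (2 + 6)**2 = 8**2 = 64)
S = 2704 (S = (64 - 12)**2 = 52**2 = 2704)
(S + M)**2 = (2704 + 11)**2 = 2715**2 = 7371225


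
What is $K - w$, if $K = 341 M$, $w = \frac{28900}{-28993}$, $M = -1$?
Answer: $- \frac{9857713}{28993} \approx -340.0$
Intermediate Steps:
$w = - \frac{28900}{28993}$ ($w = 28900 \left(- \frac{1}{28993}\right) = - \frac{28900}{28993} \approx -0.99679$)
$K = -341$ ($K = 341 \left(-1\right) = -341$)
$K - w = -341 - - \frac{28900}{28993} = -341 + \frac{28900}{28993} = - \frac{9857713}{28993}$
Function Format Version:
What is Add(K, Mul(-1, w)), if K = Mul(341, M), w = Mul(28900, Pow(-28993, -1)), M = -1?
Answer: Rational(-9857713, 28993) ≈ -340.00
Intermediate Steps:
w = Rational(-28900, 28993) (w = Mul(28900, Rational(-1, 28993)) = Rational(-28900, 28993) ≈ -0.99679)
K = -341 (K = Mul(341, -1) = -341)
Add(K, Mul(-1, w)) = Add(-341, Mul(-1, Rational(-28900, 28993))) = Add(-341, Rational(28900, 28993)) = Rational(-9857713, 28993)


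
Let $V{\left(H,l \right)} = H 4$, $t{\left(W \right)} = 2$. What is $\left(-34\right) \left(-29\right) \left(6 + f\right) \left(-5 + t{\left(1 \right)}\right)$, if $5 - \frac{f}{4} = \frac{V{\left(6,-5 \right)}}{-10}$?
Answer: $- \frac{526524}{5} \approx -1.053 \cdot 10^{5}$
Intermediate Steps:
$V{\left(H,l \right)} = 4 H$
$f = \frac{148}{5}$ ($f = 20 - 4 \frac{4 \cdot 6}{-10} = 20 - 4 \cdot 24 \left(- \frac{1}{10}\right) = 20 - - \frac{48}{5} = 20 + \frac{48}{5} = \frac{148}{5} \approx 29.6$)
$\left(-34\right) \left(-29\right) \left(6 + f\right) \left(-5 + t{\left(1 \right)}\right) = \left(-34\right) \left(-29\right) \left(6 + \frac{148}{5}\right) \left(-5 + 2\right) = 986 \cdot \frac{178}{5} \left(-3\right) = 986 \left(- \frac{534}{5}\right) = - \frac{526524}{5}$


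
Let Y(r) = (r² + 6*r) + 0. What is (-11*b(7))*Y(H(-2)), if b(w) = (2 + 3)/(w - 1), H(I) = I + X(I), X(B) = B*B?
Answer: -440/3 ≈ -146.67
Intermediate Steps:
X(B) = B²
H(I) = I + I²
Y(r) = r² + 6*r
b(w) = 5/(-1 + w)
(-11*b(7))*Y(H(-2)) = (-55/(-1 + 7))*((-2*(1 - 2))*(6 - 2*(1 - 2))) = (-55/6)*((-2*(-1))*(6 - 2*(-1))) = (-55/6)*(2*(6 + 2)) = (-11*⅚)*(2*8) = -55/6*16 = -440/3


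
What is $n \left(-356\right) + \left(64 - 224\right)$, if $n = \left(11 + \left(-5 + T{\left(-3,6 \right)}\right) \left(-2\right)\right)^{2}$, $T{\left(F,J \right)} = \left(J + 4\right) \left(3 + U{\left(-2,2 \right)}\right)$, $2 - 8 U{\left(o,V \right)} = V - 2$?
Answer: $-689376$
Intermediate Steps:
$U{\left(o,V \right)} = \frac{1}{2} - \frac{V}{8}$ ($U{\left(o,V \right)} = \frac{1}{4} - \frac{V - 2}{8} = \frac{1}{4} - \frac{-2 + V}{8} = \frac{1}{4} - \left(- \frac{1}{4} + \frac{V}{8}\right) = \frac{1}{2} - \frac{V}{8}$)
$T{\left(F,J \right)} = 13 + \frac{13 J}{4}$ ($T{\left(F,J \right)} = \left(J + 4\right) \left(3 + \left(\frac{1}{2} - \frac{1}{4}\right)\right) = \left(4 + J\right) \left(3 + \left(\frac{1}{2} - \frac{1}{4}\right)\right) = \left(4 + J\right) \left(3 + \frac{1}{4}\right) = \left(4 + J\right) \frac{13}{4} = 13 + \frac{13 J}{4}$)
$n = 1936$ ($n = \left(11 + \left(-5 + \left(13 + \frac{13}{4} \cdot 6\right)\right) \left(-2\right)\right)^{2} = \left(11 + \left(-5 + \left(13 + \frac{39}{2}\right)\right) \left(-2\right)\right)^{2} = \left(11 + \left(-5 + \frac{65}{2}\right) \left(-2\right)\right)^{2} = \left(11 + \frac{55}{2} \left(-2\right)\right)^{2} = \left(11 - 55\right)^{2} = \left(-44\right)^{2} = 1936$)
$n \left(-356\right) + \left(64 - 224\right) = 1936 \left(-356\right) + \left(64 - 224\right) = -689216 + \left(64 - 224\right) = -689216 - 160 = -689376$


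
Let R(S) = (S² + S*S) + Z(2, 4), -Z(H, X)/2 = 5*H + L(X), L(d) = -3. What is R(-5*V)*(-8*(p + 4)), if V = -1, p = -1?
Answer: -864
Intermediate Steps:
Z(H, X) = 6 - 10*H (Z(H, X) = -2*(5*H - 3) = -2*(-3 + 5*H) = 6 - 10*H)
R(S) = -14 + 2*S² (R(S) = (S² + S*S) + (6 - 10*2) = (S² + S²) + (6 - 20) = 2*S² - 14 = -14 + 2*S²)
R(-5*V)*(-8*(p + 4)) = (-14 + 2*(-5*(-1))²)*(-8*(-1 + 4)) = (-14 + 2*5²)*(-8*3) = (-14 + 2*25)*(-24) = (-14 + 50)*(-24) = 36*(-24) = -864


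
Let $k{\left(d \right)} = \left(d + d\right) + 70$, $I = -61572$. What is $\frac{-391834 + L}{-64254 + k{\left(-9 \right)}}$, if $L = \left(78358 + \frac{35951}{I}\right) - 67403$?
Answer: $\frac{23451517739}{3953045544} \approx 5.9325$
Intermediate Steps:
$k{\left(d \right)} = 70 + 2 d$ ($k{\left(d \right)} = 2 d + 70 = 70 + 2 d$)
$L = \frac{674485309}{61572}$ ($L = \left(78358 + \frac{35951}{-61572}\right) - 67403 = \left(78358 + 35951 \left(- \frac{1}{61572}\right)\right) - 67403 = \left(78358 - \frac{35951}{61572}\right) - 67403 = \frac{4824622825}{61572} - 67403 = \frac{674485309}{61572} \approx 10954.0$)
$\frac{-391834 + L}{-64254 + k{\left(-9 \right)}} = \frac{-391834 + \frac{674485309}{61572}}{-64254 + \left(70 + 2 \left(-9\right)\right)} = - \frac{23451517739}{61572 \left(-64254 + \left(70 - 18\right)\right)} = - \frac{23451517739}{61572 \left(-64254 + 52\right)} = - \frac{23451517739}{61572 \left(-64202\right)} = \left(- \frac{23451517739}{61572}\right) \left(- \frac{1}{64202}\right) = \frac{23451517739}{3953045544}$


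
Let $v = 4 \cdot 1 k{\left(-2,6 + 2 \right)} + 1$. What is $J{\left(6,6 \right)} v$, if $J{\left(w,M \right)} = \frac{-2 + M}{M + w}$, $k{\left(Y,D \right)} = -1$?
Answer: $-1$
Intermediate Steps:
$J{\left(w,M \right)} = \frac{-2 + M}{M + w}$
$v = -3$ ($v = 4 \cdot 1 \left(-1\right) + 1 = 4 \left(-1\right) + 1 = -4 + 1 = -3$)
$J{\left(6,6 \right)} v = \frac{-2 + 6}{6 + 6} \left(-3\right) = \frac{1}{12} \cdot 4 \left(-3\right) = \frac{1}{3} \left(-3\right) = -1$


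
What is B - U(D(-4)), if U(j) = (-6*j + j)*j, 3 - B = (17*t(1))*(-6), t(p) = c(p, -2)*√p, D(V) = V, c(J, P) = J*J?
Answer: 185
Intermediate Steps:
c(J, P) = J²
t(p) = p^(5/2) (t(p) = p²*√p = p^(5/2))
B = 105 (B = 3 - 17*1^(5/2)*(-6) = 3 - 17*1*(-6) = 3 - 17*(-6) = 3 - 1*(-102) = 3 + 102 = 105)
U(j) = -5*j² (U(j) = (-5*j)*j = -5*j²)
B - U(D(-4)) = 105 - (-5)*(-4)² = 105 - (-5)*16 = 105 - 1*(-80) = 105 + 80 = 185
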